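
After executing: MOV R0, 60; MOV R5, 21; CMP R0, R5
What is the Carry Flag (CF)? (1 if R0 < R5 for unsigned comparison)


Register state trace:
  MOV R0, 60  → R0 = 60
  MOV R5, 21  → R5 = 21
  CMP R0, R5  → unsigned 60 - 21: no borrow
  60 >= 21, so CF = 0
CF = 0

0


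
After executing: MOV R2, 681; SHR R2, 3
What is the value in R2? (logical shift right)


Register state trace:
  MOV R2, 681  → R2 = 681
  SHR R2, 3  → R2 = 681 >> 3 = 681 // 2^3 = 85
Final: R2 = 85

85


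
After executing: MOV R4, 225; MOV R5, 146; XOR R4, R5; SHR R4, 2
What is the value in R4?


Register state trace:
  MOV R4, 225  → R4 = 225 (0b11100001)
  MOV R5, 146  → R5 = 146 (0b10010010)
  XOR R4, R5  → R4 = 225 XOR 146 = 115 (0b01110011)
  SHR R4, 2  → R4 = 115 >> 2 = 28
Final: R4 = 28

28


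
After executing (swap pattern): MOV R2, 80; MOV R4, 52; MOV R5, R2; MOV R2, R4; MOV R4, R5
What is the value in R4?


Register state trace (swap pattern):
  MOV R2, 80  → R2 = 80
  MOV R4, 52  → R4 = 52
  MOV R5, R2  → R5 = 80  (save R2)
  MOV R2, R4  → R2 = 52  (R2 gets R4's value)
  MOV R4, R5  → R4 = 80  (R4 gets saved value)
Final: R4 = 80

80


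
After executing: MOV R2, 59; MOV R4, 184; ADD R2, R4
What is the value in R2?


Register state trace:
  MOV R2, 59  → R2 = 59
  MOV R4, 184  → R4 = 184
  ADD R2, R4  → R2 = 59 + 184 = 243
Final: R2 = 243

243


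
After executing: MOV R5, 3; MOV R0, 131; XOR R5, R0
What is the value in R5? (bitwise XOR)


Register state trace:
  MOV R5, 3  → R5 = 3 (0b00000011)
  MOV R0, 131  → R0 = 131 (0b10000011)
  XOR R5, R0  → R5 = 3 XOR 131 = 128 (0b10000000)
Final: R5 = 128

128


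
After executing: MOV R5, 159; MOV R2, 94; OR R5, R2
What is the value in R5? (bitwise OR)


Register state trace:
  MOV R5, 159  → R5 = 159 (0b10011111)
  MOV R2, 94  → R2 = 94 (0b01011110)
  OR R5, R2   → R5 = 159 OR 94 = 223 (0b11011111)
Final: R5 = 223

223


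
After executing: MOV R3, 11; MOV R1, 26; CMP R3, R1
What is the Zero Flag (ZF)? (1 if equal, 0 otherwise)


Register state trace:
  MOV R3, 11  → R3 = 11
  MOV R1, 26  → R1 = 26
  CMP R3, R1  → computes 11 - 26 = -15
  Result is nonzero, so values are not equal
ZF = 0

0


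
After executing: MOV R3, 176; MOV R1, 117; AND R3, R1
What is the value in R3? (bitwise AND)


Register state trace:
  MOV R3, 176  → R3 = 176 (0b10110000)
  MOV R1, 117  → R1 = 117 (0b01110101)
  AND R3, R1  → R3 = 176 AND 117 = 48 (0b00110000)
Final: R3 = 48

48


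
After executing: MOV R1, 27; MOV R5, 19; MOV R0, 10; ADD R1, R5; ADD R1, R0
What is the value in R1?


Register state trace:
  MOV R1, 27  → R1 = 27
  MOV R5, 19  → R5 = 19
  MOV R0, 10  → R0 = 10
  ADD R1, R5  → R1 = 27 + 19 = 46
  ADD R1, R0  → R1 = 46 + 10 = 56
Final: R1 = 56

56


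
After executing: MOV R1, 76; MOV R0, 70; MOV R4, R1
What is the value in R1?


Register state trace:
  MOV R1, 76  → R1 = 76
  MOV R0, 70  → R0 = 70
  MOV R4, R1  → R4 = 76
Final: R1 = 76

76


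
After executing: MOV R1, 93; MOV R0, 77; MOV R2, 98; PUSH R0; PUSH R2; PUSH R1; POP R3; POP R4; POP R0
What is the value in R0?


Stack trace (top is rightmost):
  MOV R1, 93  → R1 = 93
  MOV R0, 77  → R0 = 77
  MOV R2, 98  → R2 = 98
  PUSH R0  → stack: [77]
  PUSH R2  → stack: [77, 98]
  PUSH R1  → stack: [77, 98, 93]
  POP R3  → R3 = 93, stack: [77, 98]
  POP R4  → R4 = 98, stack: [77]
  POP R0  → R0 = 77, stack: []
Final: R0 = 77

77


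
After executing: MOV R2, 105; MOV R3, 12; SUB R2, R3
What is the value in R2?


Register state trace:
  MOV R2, 105  → R2 = 105
  MOV R3, 12  → R3 = 12
  SUB R2, R3  → R2 = 105 - 12 = 93
Final: R2 = 93

93


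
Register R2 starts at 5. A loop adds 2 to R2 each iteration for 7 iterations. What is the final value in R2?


Starting value: R2 = 5
  Iter 1: R2 = 5 + 2 = 7
  Iter 2: R2 = 7 + 2 = 9
  Iter 3: R2 = 9 + 2 = 11
  Iter 4: R2 = 11 + 2 = 13
  Iter 5: R2 = 13 + 2 = 15
  Iter 6: R2 = 15 + 2 = 17
  Iter 7: R2 = 17 + 2 = 19
Final: R2 = 19

19


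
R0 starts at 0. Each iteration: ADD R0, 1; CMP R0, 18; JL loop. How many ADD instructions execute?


Loop trace (R0 starts at 0, target 18, step 1):
  ADD #1: R0 = 0 + 1 = 1  → 1 < 18, loop
  ADD #2: R0 = 1 + 1 = 2  → 2 < 18, loop
  ADD #3: R0 = 2 + 1 = 3  → 3 < 18, loop
  ADD #4: R0 = 3 + 1 = 4  → 4 < 18, loop
  ADD #5: R0 = 4 + 1 = 5  → 5 < 18, loop
  ADD #6: R0 = 5 + 1 = 6  → 6 < 18, loop
  ADD #7: R0 = 6 + 1 = 7  → 7 < 18, loop
  ADD #8: R0 = 7 + 1 = 8  → 8 < 18, loop
  ADD #9: R0 = 8 + 1 = 9  → 9 < 18, loop
  ADD #10: R0 = 9 + 1 = 10  → 10 < 18, loop
  ADD #11: R0 = 10 + 1 = 11  → 11 < 18, loop
  ADD #12: R0 = 11 + 1 = 12  → 12 < 18, loop
  ADD #13: R0 = 12 + 1 = 13  → 13 < 18, loop
  ADD #14: R0 = 13 + 1 = 14  → 14 < 18, loop
  ADD #15: R0 = 14 + 1 = 15  → 15 < 18, loop
  ADD #16: R0 = 15 + 1 = 16  → 16 < 18, loop
  ADD #17: R0 = 16 + 1 = 17  → 17 < 18, loop
  ADD #18: R0 = 17 + 1 = 18  → 18 >= 18, exit
Total ADD instructions: 18

18


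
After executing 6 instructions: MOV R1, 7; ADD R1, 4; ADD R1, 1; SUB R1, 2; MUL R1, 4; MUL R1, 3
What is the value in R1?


Register state trace:
  MOV R1, 7  → R1 = 7
  ADD R1, 4  → R1 = 7 + 4 = 11
  ADD R1, 1  → R1 = 11 + 1 = 12
  SUB R1, 2  → R1 = 12 - 2 = 10
  MUL R1, 4  → R1 = 10 * 4 = 40
  MUL R1, 3  → R1 = 40 * 3 = 120
Final: R1 = 120

120


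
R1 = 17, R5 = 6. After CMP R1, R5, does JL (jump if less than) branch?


Trace:
  R1 = 17, R5 = 6
  CMP R1, R5  → compares 17 vs 6
  JL checks: is 17 less than 6?
  17 > 6, so condition is false
Branch taken: No

No


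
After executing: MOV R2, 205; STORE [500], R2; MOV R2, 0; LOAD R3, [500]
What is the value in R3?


Register and memory trace:
  MOV R2, 205  → R2 = 205
  STORE [500], R2  → mem[500] = 205
  MOV R2, 0  → R2 = 0
  LOAD R3, [500]  → R3 = mem[500] = 205
Final: R3 = 205

205


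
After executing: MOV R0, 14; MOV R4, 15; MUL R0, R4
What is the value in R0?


Register state trace:
  MOV R0, 14  → R0 = 14
  MOV R4, 15  → R4 = 15
  MUL R0, R4  → R0 = 14 * 15 = 210
Final: R0 = 210

210


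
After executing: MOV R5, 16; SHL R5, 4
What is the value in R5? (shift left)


Register state trace:
  MOV R5, 16  → R5 = 16
  SHL R5, 4  → R5 = 16 << 4 = 16 * 2^4 = 256
Final: R5 = 256

256


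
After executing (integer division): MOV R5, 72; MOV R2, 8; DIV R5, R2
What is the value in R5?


Register state trace:
  MOV R5, 72  → R5 = 72
  MOV R2, 8  → R2 = 8
  DIV R5, R2  → R5 = 72 // 8 = 9
Final: R5 = 9

9


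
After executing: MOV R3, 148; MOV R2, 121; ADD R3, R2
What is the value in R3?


Register state trace:
  MOV R3, 148  → R3 = 148
  MOV R2, 121  → R2 = 121
  ADD R3, R2  → R3 = 148 + 121 = 269
Final: R3 = 269

269


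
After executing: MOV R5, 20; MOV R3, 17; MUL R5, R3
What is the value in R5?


Register state trace:
  MOV R5, 20  → R5 = 20
  MOV R3, 17  → R3 = 17
  MUL R5, R3  → R5 = 20 * 17 = 340
Final: R5 = 340

340


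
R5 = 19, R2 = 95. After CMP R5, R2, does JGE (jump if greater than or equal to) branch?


Trace:
  R5 = 19, R2 = 95
  CMP R5, R2  → compares 19 vs 95
  JGE checks: is 19 greater than or equal to 95?
  19 < 95, so condition is false
Branch taken: No

No


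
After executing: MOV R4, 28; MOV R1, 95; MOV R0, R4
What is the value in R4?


Register state trace:
  MOV R4, 28  → R4 = 28
  MOV R1, 95  → R1 = 95
  MOV R0, R4  → R0 = 28
Final: R4 = 28

28


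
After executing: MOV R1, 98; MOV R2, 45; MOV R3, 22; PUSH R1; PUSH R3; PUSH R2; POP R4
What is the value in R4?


Stack trace (top is rightmost):
  MOV R1, 98  → R1 = 98
  MOV R2, 45  → R2 = 45
  MOV R3, 22  → R3 = 22
  PUSH R1  → stack: [98]
  PUSH R3  → stack: [98, 22]
  PUSH R2  → stack: [98, 22, 45]
  POP R4  → R4 = 45, stack: [98, 22]
Final: R4 = 45

45


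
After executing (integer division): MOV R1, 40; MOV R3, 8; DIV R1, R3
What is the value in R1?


Register state trace:
  MOV R1, 40  → R1 = 40
  MOV R3, 8  → R3 = 8
  DIV R1, R3  → R1 = 40 // 8 = 5
Final: R1 = 5

5


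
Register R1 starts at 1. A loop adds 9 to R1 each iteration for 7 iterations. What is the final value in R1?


Starting value: R1 = 1
  Iter 1: R1 = 1 + 9 = 10
  Iter 2: R1 = 10 + 9 = 19
  Iter 3: R1 = 19 + 9 = 28
  Iter 4: R1 = 28 + 9 = 37
  Iter 5: R1 = 37 + 9 = 46
  Iter 6: R1 = 46 + 9 = 55
  Iter 7: R1 = 55 + 9 = 64
Final: R1 = 64

64


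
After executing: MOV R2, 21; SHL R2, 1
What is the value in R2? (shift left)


Register state trace:
  MOV R2, 21  → R2 = 21
  SHL R2, 1  → R2 = 21 << 1 = 21 * 2^1 = 42
Final: R2 = 42

42


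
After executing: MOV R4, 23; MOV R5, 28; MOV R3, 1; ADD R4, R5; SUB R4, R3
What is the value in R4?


Register state trace:
  MOV R4, 23  → R4 = 23
  MOV R5, 28  → R5 = 28
  MOV R3, 1  → R3 = 1
  ADD R4, R5  → R4 = 23 + 28 = 51
  SUB R4, R3  → R4 = 51 - 1 = 50
Final: R4 = 50

50


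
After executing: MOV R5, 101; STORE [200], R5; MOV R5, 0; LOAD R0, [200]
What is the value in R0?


Register and memory trace:
  MOV R5, 101  → R5 = 101
  STORE [200], R5  → mem[200] = 101
  MOV R5, 0  → R5 = 0
  LOAD R0, [200]  → R0 = mem[200] = 101
Final: R0 = 101

101


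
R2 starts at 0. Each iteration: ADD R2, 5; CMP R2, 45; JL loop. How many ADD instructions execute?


Loop trace (R2 starts at 0, target 45, step 5):
  ADD #1: R2 = 0 + 5 = 5  → 5 < 45, loop
  ADD #2: R2 = 5 + 5 = 10  → 10 < 45, loop
  ADD #3: R2 = 10 + 5 = 15  → 15 < 45, loop
  ADD #4: R2 = 15 + 5 = 20  → 20 < 45, loop
  ADD #5: R2 = 20 + 5 = 25  → 25 < 45, loop
  ADD #6: R2 = 25 + 5 = 30  → 30 < 45, loop
  ADD #7: R2 = 30 + 5 = 35  → 35 < 45, loop
  ADD #8: R2 = 35 + 5 = 40  → 40 < 45, loop
  ADD #9: R2 = 40 + 5 = 45  → 45 >= 45, exit
Total ADD instructions: 9

9


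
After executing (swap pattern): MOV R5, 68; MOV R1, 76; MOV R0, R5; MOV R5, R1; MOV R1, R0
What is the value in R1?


Register state trace (swap pattern):
  MOV R5, 68  → R5 = 68
  MOV R1, 76  → R1 = 76
  MOV R0, R5  → R0 = 68  (save R5)
  MOV R5, R1  → R5 = 76  (R5 gets R1's value)
  MOV R1, R0  → R1 = 68  (R1 gets saved value)
Final: R1 = 68

68


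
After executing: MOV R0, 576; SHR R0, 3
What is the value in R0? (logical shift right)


Register state trace:
  MOV R0, 576  → R0 = 576
  SHR R0, 3  → R0 = 576 >> 3 = 576 // 2^3 = 72
Final: R0 = 72

72


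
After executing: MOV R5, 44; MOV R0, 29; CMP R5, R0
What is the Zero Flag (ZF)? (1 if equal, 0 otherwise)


Register state trace:
  MOV R5, 44  → R5 = 44
  MOV R0, 29  → R0 = 29
  CMP R5, R0  → computes 44 - 29 = 15
  Result is nonzero, so values are not equal
ZF = 0

0


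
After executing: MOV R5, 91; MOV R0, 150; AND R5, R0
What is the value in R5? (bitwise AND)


Register state trace:
  MOV R5, 91  → R5 = 91 (0b01011011)
  MOV R0, 150  → R0 = 150 (0b10010110)
  AND R5, R0  → R5 = 91 AND 150 = 18 (0b00010010)
Final: R5 = 18

18


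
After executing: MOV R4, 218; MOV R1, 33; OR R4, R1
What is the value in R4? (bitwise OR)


Register state trace:
  MOV R4, 218  → R4 = 218 (0b11011010)
  MOV R1, 33  → R1 = 33 (0b00100001)
  OR R4, R1   → R4 = 218 OR 33 = 251 (0b11111011)
Final: R4 = 251

251


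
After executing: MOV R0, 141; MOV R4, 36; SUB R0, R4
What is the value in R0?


Register state trace:
  MOV R0, 141  → R0 = 141
  MOV R4, 36  → R4 = 36
  SUB R0, R4  → R0 = 141 - 36 = 105
Final: R0 = 105

105


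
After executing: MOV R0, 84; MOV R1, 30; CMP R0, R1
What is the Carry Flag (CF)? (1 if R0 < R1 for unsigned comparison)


Register state trace:
  MOV R0, 84  → R0 = 84
  MOV R1, 30  → R1 = 30
  CMP R0, R1  → unsigned 84 - 30: no borrow
  84 >= 30, so CF = 0
CF = 0

0


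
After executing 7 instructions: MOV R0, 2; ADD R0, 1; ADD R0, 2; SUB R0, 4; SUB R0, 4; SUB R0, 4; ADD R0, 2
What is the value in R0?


Register state trace:
  MOV R0, 2  → R0 = 2
  ADD R0, 1  → R0 = 2 + 1 = 3
  ADD R0, 2  → R0 = 3 + 2 = 5
  SUB R0, 4  → R0 = 5 - 4 = 1
  SUB R0, 4  → R0 = 1 - 4 = -3
  SUB R0, 4  → R0 = -3 - 4 = -7
  ADD R0, 2  → R0 = -7 + 2 = -5
Final: R0 = -5

-5


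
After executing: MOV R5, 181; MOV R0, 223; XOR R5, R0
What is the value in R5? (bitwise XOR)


Register state trace:
  MOV R5, 181  → R5 = 181 (0b10110101)
  MOV R0, 223  → R0 = 223 (0b11011111)
  XOR R5, R0  → R5 = 181 XOR 223 = 106 (0b01101010)
Final: R5 = 106

106


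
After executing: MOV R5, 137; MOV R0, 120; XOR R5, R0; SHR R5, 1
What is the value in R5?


Register state trace:
  MOV R5, 137  → R5 = 137 (0b10001001)
  MOV R0, 120  → R0 = 120 (0b01111000)
  XOR R5, R0  → R5 = 137 XOR 120 = 241 (0b11110001)
  SHR R5, 1  → R5 = 241 >> 1 = 120
Final: R5 = 120

120


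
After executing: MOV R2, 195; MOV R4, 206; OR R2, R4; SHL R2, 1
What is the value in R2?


Register state trace:
  MOV R2, 195  → R2 = 195 (0b11000011)
  MOV R4, 206  → R4 = 206 (0b11001110)
  OR R2, R4  → R2 = 195 OR 206 = 207 (0b11001111)
  SHL R2, 1  → R2 = 207 << 1 = 414
Final: R2 = 414

414


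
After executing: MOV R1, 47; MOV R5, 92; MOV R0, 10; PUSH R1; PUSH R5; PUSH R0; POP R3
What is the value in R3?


Stack trace (top is rightmost):
  MOV R1, 47  → R1 = 47
  MOV R5, 92  → R5 = 92
  MOV R0, 10  → R0 = 10
  PUSH R1  → stack: [47]
  PUSH R5  → stack: [47, 92]
  PUSH R0  → stack: [47, 92, 10]
  POP R3  → R3 = 10, stack: [47, 92]
Final: R3 = 10

10


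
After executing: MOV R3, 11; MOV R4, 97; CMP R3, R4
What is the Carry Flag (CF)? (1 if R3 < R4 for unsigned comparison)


Register state trace:
  MOV R3, 11  → R3 = 11
  MOV R4, 97  → R4 = 97
  CMP R3, R4  → unsigned 11 - 97: borrow occurs
  11 < 97, so CF = 1
CF = 1

1


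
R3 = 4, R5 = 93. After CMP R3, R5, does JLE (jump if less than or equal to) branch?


Trace:
  R3 = 4, R5 = 93
  CMP R3, R5  → compares 4 vs 93
  JLE checks: is 4 less than or equal to 93?
  4 < 93, so condition is true
Branch taken: Yes

Yes


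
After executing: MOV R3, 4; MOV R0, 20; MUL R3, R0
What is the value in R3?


Register state trace:
  MOV R3, 4  → R3 = 4
  MOV R0, 20  → R0 = 20
  MUL R3, R0  → R3 = 4 * 20 = 80
Final: R3 = 80

80


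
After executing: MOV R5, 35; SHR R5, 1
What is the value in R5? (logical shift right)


Register state trace:
  MOV R5, 35  → R5 = 35
  SHR R5, 1  → R5 = 35 >> 1 = 35 // 2^1 = 17
Final: R5 = 17

17


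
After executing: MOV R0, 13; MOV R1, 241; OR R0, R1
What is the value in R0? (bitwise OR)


Register state trace:
  MOV R0, 13  → R0 = 13 (0b00001101)
  MOV R1, 241  → R1 = 241 (0b11110001)
  OR R0, R1   → R0 = 13 OR 241 = 253 (0b11111101)
Final: R0 = 253

253


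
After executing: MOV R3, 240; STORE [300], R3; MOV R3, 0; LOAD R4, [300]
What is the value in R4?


Register and memory trace:
  MOV R3, 240  → R3 = 240
  STORE [300], R3  → mem[300] = 240
  MOV R3, 0  → R3 = 0
  LOAD R4, [300]  → R4 = mem[300] = 240
Final: R4 = 240

240


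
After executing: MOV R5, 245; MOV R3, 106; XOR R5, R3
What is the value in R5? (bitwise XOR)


Register state trace:
  MOV R5, 245  → R5 = 245 (0b11110101)
  MOV R3, 106  → R3 = 106 (0b01101010)
  XOR R5, R3  → R5 = 245 XOR 106 = 159 (0b10011111)
Final: R5 = 159

159


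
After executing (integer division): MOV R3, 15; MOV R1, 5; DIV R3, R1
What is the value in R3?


Register state trace:
  MOV R3, 15  → R3 = 15
  MOV R1, 5  → R1 = 5
  DIV R3, R1  → R3 = 15 // 5 = 3
Final: R3 = 3

3


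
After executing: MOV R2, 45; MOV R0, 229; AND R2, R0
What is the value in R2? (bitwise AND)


Register state trace:
  MOV R2, 45  → R2 = 45 (0b00101101)
  MOV R0, 229  → R0 = 229 (0b11100101)
  AND R2, R0  → R2 = 45 AND 229 = 37 (0b00100101)
Final: R2 = 37

37


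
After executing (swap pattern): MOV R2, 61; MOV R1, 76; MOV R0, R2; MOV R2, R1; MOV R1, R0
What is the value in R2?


Register state trace (swap pattern):
  MOV R2, 61  → R2 = 61
  MOV R1, 76  → R1 = 76
  MOV R0, R2  → R0 = 61  (save R2)
  MOV R2, R1  → R2 = 76  (R2 gets R1's value)
  MOV R1, R0  → R1 = 61  (R1 gets saved value)
Final: R2 = 76

76


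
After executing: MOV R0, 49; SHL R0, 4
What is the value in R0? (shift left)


Register state trace:
  MOV R0, 49  → R0 = 49
  SHL R0, 4  → R0 = 49 << 4 = 49 * 2^4 = 784
Final: R0 = 784

784


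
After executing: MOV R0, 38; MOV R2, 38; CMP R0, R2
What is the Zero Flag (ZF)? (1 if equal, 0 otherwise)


Register state trace:
  MOV R0, 38  → R0 = 38
  MOV R2, 38  → R2 = 38
  CMP R0, R2  → computes 38 - 38 = 0
  Result is zero, so values are equal
ZF = 1

1


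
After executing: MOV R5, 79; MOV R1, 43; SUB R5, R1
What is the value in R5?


Register state trace:
  MOV R5, 79  → R5 = 79
  MOV R1, 43  → R1 = 43
  SUB R5, R1  → R5 = 79 - 43 = 36
Final: R5 = 36

36


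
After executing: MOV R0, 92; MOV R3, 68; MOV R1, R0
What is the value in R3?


Register state trace:
  MOV R0, 92  → R0 = 92
  MOV R3, 68  → R3 = 68
  MOV R1, R0  → R1 = 92
Final: R3 = 68

68


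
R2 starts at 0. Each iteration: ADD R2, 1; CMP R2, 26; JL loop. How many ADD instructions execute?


Loop trace (R2 starts at 0, target 26, step 1):
  ADD #1: R2 = 0 + 1 = 1  → 1 < 26, loop
  ADD #2: R2 = 1 + 1 = 2  → 2 < 26, loop
  ADD #3: R2 = 2 + 1 = 3  → 3 < 26, loop
  ADD #4: R2 = 3 + 1 = 4  → 4 < 26, loop
  ADD #5: R2 = 4 + 1 = 5  → 5 < 26, loop
  ADD #6: R2 = 5 + 1 = 6  → 6 < 26, loop
  ADD #7: R2 = 6 + 1 = 7  → 7 < 26, loop
  ADD #8: R2 = 7 + 1 = 8  → 8 < 26, loop
  ADD #9: R2 = 8 + 1 = 9  → 9 < 26, loop
  ADD #10: R2 = 9 + 1 = 10  → 10 < 26, loop
  ADD #11: R2 = 10 + 1 = 11  → 11 < 26, loop
  ADD #12: R2 = 11 + 1 = 12  → 12 < 26, loop
  ADD #13: R2 = 12 + 1 = 13  → 13 < 26, loop
  ADD #14: R2 = 13 + 1 = 14  → 14 < 26, loop
  ADD #15: R2 = 14 + 1 = 15  → 15 < 26, loop
  ADD #16: R2 = 15 + 1 = 16  → 16 < 26, loop
  ADD #17: R2 = 16 + 1 = 17  → 17 < 26, loop
  ADD #18: R2 = 17 + 1 = 18  → 18 < 26, loop
  ADD #19: R2 = 18 + 1 = 19  → 19 < 26, loop
  ADD #20: R2 = 19 + 1 = 20  → 20 < 26, loop
  ADD #21: R2 = 20 + 1 = 21  → 21 < 26, loop
  ADD #22: R2 = 21 + 1 = 22  → 22 < 26, loop
  ADD #23: R2 = 22 + 1 = 23  → 23 < 26, loop
  ADD #24: R2 = 23 + 1 = 24  → 24 < 26, loop
  ADD #25: R2 = 24 + 1 = 25  → 25 < 26, loop
  ADD #26: R2 = 25 + 1 = 26  → 26 >= 26, exit
Total ADD instructions: 26

26


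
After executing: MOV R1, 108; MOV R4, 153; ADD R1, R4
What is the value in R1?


Register state trace:
  MOV R1, 108  → R1 = 108
  MOV R4, 153  → R4 = 153
  ADD R1, R4  → R1 = 108 + 153 = 261
Final: R1 = 261

261


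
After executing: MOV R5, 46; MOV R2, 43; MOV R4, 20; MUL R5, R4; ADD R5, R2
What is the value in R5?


Register state trace:
  MOV R5, 46  → R5 = 46
  MOV R2, 43  → R2 = 43
  MOV R4, 20  → R4 = 20
  MUL R5, R4  → R5 = 46 * 20 = 920
  ADD R5, R2  → R5 = 920 + 43 = 963
Final: R5 = 963

963


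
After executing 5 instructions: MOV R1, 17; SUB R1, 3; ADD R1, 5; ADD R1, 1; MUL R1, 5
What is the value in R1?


Register state trace:
  MOV R1, 17  → R1 = 17
  SUB R1, 3  → R1 = 17 - 3 = 14
  ADD R1, 5  → R1 = 14 + 5 = 19
  ADD R1, 1  → R1 = 19 + 1 = 20
  MUL R1, 5  → R1 = 20 * 5 = 100
Final: R1 = 100

100


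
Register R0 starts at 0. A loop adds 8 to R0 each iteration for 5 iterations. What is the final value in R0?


Starting value: R0 = 0
  Iter 1: R0 = 0 + 8 = 8
  Iter 2: R0 = 8 + 8 = 16
  Iter 3: R0 = 16 + 8 = 24
  Iter 4: R0 = 24 + 8 = 32
  Iter 5: R0 = 32 + 8 = 40
Final: R0 = 40

40


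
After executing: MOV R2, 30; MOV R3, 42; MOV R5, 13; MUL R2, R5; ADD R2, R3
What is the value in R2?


Register state trace:
  MOV R2, 30  → R2 = 30
  MOV R3, 42  → R3 = 42
  MOV R5, 13  → R5 = 13
  MUL R2, R5  → R2 = 30 * 13 = 390
  ADD R2, R3  → R2 = 390 + 42 = 432
Final: R2 = 432

432


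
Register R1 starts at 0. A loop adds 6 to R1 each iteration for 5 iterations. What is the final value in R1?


Starting value: R1 = 0
  Iter 1: R1 = 0 + 6 = 6
  Iter 2: R1 = 6 + 6 = 12
  Iter 3: R1 = 12 + 6 = 18
  Iter 4: R1 = 18 + 6 = 24
  Iter 5: R1 = 24 + 6 = 30
Final: R1 = 30

30


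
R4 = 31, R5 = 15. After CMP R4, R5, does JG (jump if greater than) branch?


Trace:
  R4 = 31, R5 = 15
  CMP R4, R5  → compares 31 vs 15
  JG checks: is 31 greater than 15?
  31 > 15, so condition is true
Branch taken: Yes

Yes


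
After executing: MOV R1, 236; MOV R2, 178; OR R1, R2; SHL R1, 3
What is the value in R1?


Register state trace:
  MOV R1, 236  → R1 = 236 (0b11101100)
  MOV R2, 178  → R2 = 178 (0b10110010)
  OR R1, R2  → R1 = 236 OR 178 = 254 (0b11111110)
  SHL R1, 3  → R1 = 254 << 3 = 2032
Final: R1 = 2032

2032


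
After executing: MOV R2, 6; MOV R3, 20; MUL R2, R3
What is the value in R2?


Register state trace:
  MOV R2, 6  → R2 = 6
  MOV R3, 20  → R3 = 20
  MUL R2, R3  → R2 = 6 * 20 = 120
Final: R2 = 120

120


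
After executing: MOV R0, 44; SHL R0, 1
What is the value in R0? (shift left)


Register state trace:
  MOV R0, 44  → R0 = 44
  SHL R0, 1  → R0 = 44 << 1 = 44 * 2^1 = 88
Final: R0 = 88

88


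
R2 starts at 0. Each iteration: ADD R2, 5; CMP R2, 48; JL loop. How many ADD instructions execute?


Loop trace (R2 starts at 0, target 48, step 5):
  ADD #1: R2 = 0 + 5 = 5  → 5 < 48, loop
  ADD #2: R2 = 5 + 5 = 10  → 10 < 48, loop
  ADD #3: R2 = 10 + 5 = 15  → 15 < 48, loop
  ADD #4: R2 = 15 + 5 = 20  → 20 < 48, loop
  ADD #5: R2 = 20 + 5 = 25  → 25 < 48, loop
  ADD #6: R2 = 25 + 5 = 30  → 30 < 48, loop
  ADD #7: R2 = 30 + 5 = 35  → 35 < 48, loop
  ADD #8: R2 = 35 + 5 = 40  → 40 < 48, loop
  ADD #9: R2 = 40 + 5 = 45  → 45 < 48, loop
  ADD #10: R2 = 45 + 5 = 50  → 50 >= 48, exit
Total ADD instructions: 10

10


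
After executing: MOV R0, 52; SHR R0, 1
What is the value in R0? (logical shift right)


Register state trace:
  MOV R0, 52  → R0 = 52
  SHR R0, 1  → R0 = 52 >> 1 = 52 // 2^1 = 26
Final: R0 = 26

26


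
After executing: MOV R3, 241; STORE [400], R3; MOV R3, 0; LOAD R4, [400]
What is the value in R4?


Register and memory trace:
  MOV R3, 241  → R3 = 241
  STORE [400], R3  → mem[400] = 241
  MOV R3, 0  → R3 = 0
  LOAD R4, [400]  → R4 = mem[400] = 241
Final: R4 = 241

241


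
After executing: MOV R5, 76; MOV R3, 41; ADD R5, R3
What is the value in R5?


Register state trace:
  MOV R5, 76  → R5 = 76
  MOV R3, 41  → R3 = 41
  ADD R5, R3  → R5 = 76 + 41 = 117
Final: R5 = 117

117


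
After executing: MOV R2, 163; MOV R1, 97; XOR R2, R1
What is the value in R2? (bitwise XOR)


Register state trace:
  MOV R2, 163  → R2 = 163 (0b10100011)
  MOV R1, 97  → R1 = 97 (0b01100001)
  XOR R2, R1  → R2 = 163 XOR 97 = 194 (0b11000010)
Final: R2 = 194

194


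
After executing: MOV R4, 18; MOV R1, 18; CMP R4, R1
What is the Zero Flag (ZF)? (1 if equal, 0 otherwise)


Register state trace:
  MOV R4, 18  → R4 = 18
  MOV R1, 18  → R1 = 18
  CMP R4, R1  → computes 18 - 18 = 0
  Result is zero, so values are equal
ZF = 1

1


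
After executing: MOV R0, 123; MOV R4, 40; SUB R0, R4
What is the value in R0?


Register state trace:
  MOV R0, 123  → R0 = 123
  MOV R4, 40  → R4 = 40
  SUB R0, R4  → R0 = 123 - 40 = 83
Final: R0 = 83

83


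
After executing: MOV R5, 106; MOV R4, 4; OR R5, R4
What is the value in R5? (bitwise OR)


Register state trace:
  MOV R5, 106  → R5 = 106 (0b01101010)
  MOV R4, 4  → R4 = 4 (0b00000100)
  OR R5, R4   → R5 = 106 OR 4 = 110 (0b01101110)
Final: R5 = 110

110


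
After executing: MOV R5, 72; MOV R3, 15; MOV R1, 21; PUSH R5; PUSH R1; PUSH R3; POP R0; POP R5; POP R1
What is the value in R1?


Stack trace (top is rightmost):
  MOV R5, 72  → R5 = 72
  MOV R3, 15  → R3 = 15
  MOV R1, 21  → R1 = 21
  PUSH R5  → stack: [72]
  PUSH R1  → stack: [72, 21]
  PUSH R3  → stack: [72, 21, 15]
  POP R0  → R0 = 15, stack: [72, 21]
  POP R5  → R5 = 21, stack: [72]
  POP R1  → R1 = 72, stack: []
Final: R1 = 72

72


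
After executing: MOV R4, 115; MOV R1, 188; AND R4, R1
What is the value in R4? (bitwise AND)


Register state trace:
  MOV R4, 115  → R4 = 115 (0b01110011)
  MOV R1, 188  → R1 = 188 (0b10111100)
  AND R4, R1  → R4 = 115 AND 188 = 48 (0b00110000)
Final: R4 = 48

48


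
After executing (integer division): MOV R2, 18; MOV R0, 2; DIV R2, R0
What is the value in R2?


Register state trace:
  MOV R2, 18  → R2 = 18
  MOV R0, 2  → R0 = 2
  DIV R2, R0  → R2 = 18 // 2 = 9
Final: R2 = 9

9


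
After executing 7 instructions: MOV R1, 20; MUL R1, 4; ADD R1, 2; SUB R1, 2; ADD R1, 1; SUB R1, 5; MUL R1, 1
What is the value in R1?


Register state trace:
  MOV R1, 20  → R1 = 20
  MUL R1, 4  → R1 = 20 * 4 = 80
  ADD R1, 2  → R1 = 80 + 2 = 82
  SUB R1, 2  → R1 = 82 - 2 = 80
  ADD R1, 1  → R1 = 80 + 1 = 81
  SUB R1, 5  → R1 = 81 - 5 = 76
  MUL R1, 1  → R1 = 76 * 1 = 76
Final: R1 = 76

76


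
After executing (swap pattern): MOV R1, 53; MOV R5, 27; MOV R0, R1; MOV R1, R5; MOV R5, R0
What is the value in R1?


Register state trace (swap pattern):
  MOV R1, 53  → R1 = 53
  MOV R5, 27  → R5 = 27
  MOV R0, R1  → R0 = 53  (save R1)
  MOV R1, R5  → R1 = 27  (R1 gets R5's value)
  MOV R5, R0  → R5 = 53  (R5 gets saved value)
Final: R1 = 27

27


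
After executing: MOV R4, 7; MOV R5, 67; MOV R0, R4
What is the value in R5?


Register state trace:
  MOV R4, 7  → R4 = 7
  MOV R5, 67  → R5 = 67
  MOV R0, R4  → R0 = 7
Final: R5 = 67

67


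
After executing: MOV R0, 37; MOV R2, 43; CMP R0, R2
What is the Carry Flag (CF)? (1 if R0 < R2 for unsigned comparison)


Register state trace:
  MOV R0, 37  → R0 = 37
  MOV R2, 43  → R2 = 43
  CMP R0, R2  → unsigned 37 - 43: borrow occurs
  37 < 43, so CF = 1
CF = 1

1


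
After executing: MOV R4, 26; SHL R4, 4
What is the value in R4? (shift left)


Register state trace:
  MOV R4, 26  → R4 = 26
  SHL R4, 4  → R4 = 26 << 4 = 26 * 2^4 = 416
Final: R4 = 416

416


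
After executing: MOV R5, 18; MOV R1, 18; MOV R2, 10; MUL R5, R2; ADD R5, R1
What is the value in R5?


Register state trace:
  MOV R5, 18  → R5 = 18
  MOV R1, 18  → R1 = 18
  MOV R2, 10  → R2 = 10
  MUL R5, R2  → R5 = 18 * 10 = 180
  ADD R5, R1  → R5 = 180 + 18 = 198
Final: R5 = 198

198


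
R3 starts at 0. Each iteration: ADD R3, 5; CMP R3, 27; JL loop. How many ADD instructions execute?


Loop trace (R3 starts at 0, target 27, step 5):
  ADD #1: R3 = 0 + 5 = 5  → 5 < 27, loop
  ADD #2: R3 = 5 + 5 = 10  → 10 < 27, loop
  ADD #3: R3 = 10 + 5 = 15  → 15 < 27, loop
  ADD #4: R3 = 15 + 5 = 20  → 20 < 27, loop
  ADD #5: R3 = 20 + 5 = 25  → 25 < 27, loop
  ADD #6: R3 = 25 + 5 = 30  → 30 >= 27, exit
Total ADD instructions: 6

6


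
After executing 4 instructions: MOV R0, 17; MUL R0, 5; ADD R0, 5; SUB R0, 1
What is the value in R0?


Register state trace:
  MOV R0, 17  → R0 = 17
  MUL R0, 5  → R0 = 17 * 5 = 85
  ADD R0, 5  → R0 = 85 + 5 = 90
  SUB R0, 1  → R0 = 90 - 1 = 89
Final: R0 = 89

89


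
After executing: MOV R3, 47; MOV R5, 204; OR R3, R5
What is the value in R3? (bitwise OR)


Register state trace:
  MOV R3, 47  → R3 = 47 (0b00101111)
  MOV R5, 204  → R5 = 204 (0b11001100)
  OR R3, R5   → R3 = 47 OR 204 = 239 (0b11101111)
Final: R3 = 239

239


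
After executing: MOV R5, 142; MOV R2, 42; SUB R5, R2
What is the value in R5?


Register state trace:
  MOV R5, 142  → R5 = 142
  MOV R2, 42  → R2 = 42
  SUB R5, R2  → R5 = 142 - 42 = 100
Final: R5 = 100

100


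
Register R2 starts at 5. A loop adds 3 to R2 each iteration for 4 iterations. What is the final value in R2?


Starting value: R2 = 5
  Iter 1: R2 = 5 + 3 = 8
  Iter 2: R2 = 8 + 3 = 11
  Iter 3: R2 = 11 + 3 = 14
  Iter 4: R2 = 14 + 3 = 17
Final: R2 = 17

17


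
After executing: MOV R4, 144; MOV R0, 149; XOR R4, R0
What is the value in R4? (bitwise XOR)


Register state trace:
  MOV R4, 144  → R4 = 144 (0b10010000)
  MOV R0, 149  → R0 = 149 (0b10010101)
  XOR R4, R0  → R4 = 144 XOR 149 = 5 (0b00000101)
Final: R4 = 5

5


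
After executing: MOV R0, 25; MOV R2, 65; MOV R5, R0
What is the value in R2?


Register state trace:
  MOV R0, 25  → R0 = 25
  MOV R2, 65  → R2 = 65
  MOV R5, R0  → R5 = 25
Final: R2 = 65

65


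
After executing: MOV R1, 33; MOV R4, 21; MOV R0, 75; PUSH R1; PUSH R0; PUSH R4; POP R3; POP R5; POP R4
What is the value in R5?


Stack trace (top is rightmost):
  MOV R1, 33  → R1 = 33
  MOV R4, 21  → R4 = 21
  MOV R0, 75  → R0 = 75
  PUSH R1  → stack: [33]
  PUSH R0  → stack: [33, 75]
  PUSH R4  → stack: [33, 75, 21]
  POP R3  → R3 = 21, stack: [33, 75]
  POP R5  → R5 = 75, stack: [33]
  POP R4  → R4 = 33, stack: []
Final: R5 = 75

75


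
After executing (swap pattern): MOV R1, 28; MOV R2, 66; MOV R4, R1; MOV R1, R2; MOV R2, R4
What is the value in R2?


Register state trace (swap pattern):
  MOV R1, 28  → R1 = 28
  MOV R2, 66  → R2 = 66
  MOV R4, R1  → R4 = 28  (save R1)
  MOV R1, R2  → R1 = 66  (R1 gets R2's value)
  MOV R2, R4  → R2 = 28  (R2 gets saved value)
Final: R2 = 28

28


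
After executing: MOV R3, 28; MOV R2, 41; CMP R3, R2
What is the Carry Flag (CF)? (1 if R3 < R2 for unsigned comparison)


Register state trace:
  MOV R3, 28  → R3 = 28
  MOV R2, 41  → R2 = 41
  CMP R3, R2  → unsigned 28 - 41: borrow occurs
  28 < 41, so CF = 1
CF = 1

1


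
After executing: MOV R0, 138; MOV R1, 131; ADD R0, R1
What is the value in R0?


Register state trace:
  MOV R0, 138  → R0 = 138
  MOV R1, 131  → R1 = 131
  ADD R0, R1  → R0 = 138 + 131 = 269
Final: R0 = 269

269


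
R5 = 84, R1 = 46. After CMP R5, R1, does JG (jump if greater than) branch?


Trace:
  R5 = 84, R1 = 46
  CMP R5, R1  → compares 84 vs 46
  JG checks: is 84 greater than 46?
  84 > 46, so condition is true
Branch taken: Yes

Yes


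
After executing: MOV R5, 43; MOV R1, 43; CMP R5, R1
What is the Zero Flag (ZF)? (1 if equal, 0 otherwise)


Register state trace:
  MOV R5, 43  → R5 = 43
  MOV R1, 43  → R1 = 43
  CMP R5, R1  → computes 43 - 43 = 0
  Result is zero, so values are equal
ZF = 1

1


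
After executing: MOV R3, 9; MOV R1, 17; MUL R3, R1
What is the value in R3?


Register state trace:
  MOV R3, 9  → R3 = 9
  MOV R1, 17  → R1 = 17
  MUL R3, R1  → R3 = 9 * 17 = 153
Final: R3 = 153

153


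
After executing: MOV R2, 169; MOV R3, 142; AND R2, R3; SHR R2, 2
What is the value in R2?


Register state trace:
  MOV R2, 169  → R2 = 169 (0b10101001)
  MOV R3, 142  → R3 = 142 (0b10001110)
  AND R2, R3  → R2 = 169 AND 142 = 136 (0b10001000)
  SHR R2, 2  → R2 = 136 >> 2 = 34
Final: R2 = 34

34


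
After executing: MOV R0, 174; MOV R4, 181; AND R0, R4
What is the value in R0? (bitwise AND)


Register state trace:
  MOV R0, 174  → R0 = 174 (0b10101110)
  MOV R4, 181  → R4 = 181 (0b10110101)
  AND R0, R4  → R0 = 174 AND 181 = 164 (0b10100100)
Final: R0 = 164

164


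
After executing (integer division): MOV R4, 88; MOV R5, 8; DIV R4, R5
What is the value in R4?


Register state trace:
  MOV R4, 88  → R4 = 88
  MOV R5, 8  → R5 = 8
  DIV R4, R5  → R4 = 88 // 8 = 11
Final: R4 = 11

11


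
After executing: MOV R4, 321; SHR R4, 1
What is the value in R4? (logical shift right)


Register state trace:
  MOV R4, 321  → R4 = 321
  SHR R4, 1  → R4 = 321 >> 1 = 321 // 2^1 = 160
Final: R4 = 160

160


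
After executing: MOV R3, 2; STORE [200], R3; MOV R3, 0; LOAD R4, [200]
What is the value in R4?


Register and memory trace:
  MOV R3, 2  → R3 = 2
  STORE [200], R3  → mem[200] = 2
  MOV R3, 0  → R3 = 0
  LOAD R4, [200]  → R4 = mem[200] = 2
Final: R4 = 2

2


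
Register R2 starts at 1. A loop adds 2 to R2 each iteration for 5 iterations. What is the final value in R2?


Starting value: R2 = 1
  Iter 1: R2 = 1 + 2 = 3
  Iter 2: R2 = 3 + 2 = 5
  Iter 3: R2 = 5 + 2 = 7
  Iter 4: R2 = 7 + 2 = 9
  Iter 5: R2 = 9 + 2 = 11
Final: R2 = 11

11


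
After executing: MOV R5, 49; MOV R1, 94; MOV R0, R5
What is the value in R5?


Register state trace:
  MOV R5, 49  → R5 = 49
  MOV R1, 94  → R1 = 94
  MOV R0, R5  → R0 = 49
Final: R5 = 49

49


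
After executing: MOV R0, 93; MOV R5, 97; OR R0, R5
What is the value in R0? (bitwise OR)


Register state trace:
  MOV R0, 93  → R0 = 93 (0b01011101)
  MOV R5, 97  → R5 = 97 (0b01100001)
  OR R0, R5   → R0 = 93 OR 97 = 125 (0b01111101)
Final: R0 = 125

125


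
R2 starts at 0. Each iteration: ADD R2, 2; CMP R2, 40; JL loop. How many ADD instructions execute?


Loop trace (R2 starts at 0, target 40, step 2):
  ADD #1: R2 = 0 + 2 = 2  → 2 < 40, loop
  ADD #2: R2 = 2 + 2 = 4  → 4 < 40, loop
  ADD #3: R2 = 4 + 2 = 6  → 6 < 40, loop
  ADD #4: R2 = 6 + 2 = 8  → 8 < 40, loop
  ADD #5: R2 = 8 + 2 = 10  → 10 < 40, loop
  ADD #6: R2 = 10 + 2 = 12  → 12 < 40, loop
  ADD #7: R2 = 12 + 2 = 14  → 14 < 40, loop
  ADD #8: R2 = 14 + 2 = 16  → 16 < 40, loop
  ADD #9: R2 = 16 + 2 = 18  → 18 < 40, loop
  ADD #10: R2 = 18 + 2 = 20  → 20 < 40, loop
  ADD #11: R2 = 20 + 2 = 22  → 22 < 40, loop
  ADD #12: R2 = 22 + 2 = 24  → 24 < 40, loop
  ADD #13: R2 = 24 + 2 = 26  → 26 < 40, loop
  ADD #14: R2 = 26 + 2 = 28  → 28 < 40, loop
  ADD #15: R2 = 28 + 2 = 30  → 30 < 40, loop
  ADD #16: R2 = 30 + 2 = 32  → 32 < 40, loop
  ADD #17: R2 = 32 + 2 = 34  → 34 < 40, loop
  ADD #18: R2 = 34 + 2 = 36  → 36 < 40, loop
  ADD #19: R2 = 36 + 2 = 38  → 38 < 40, loop
  ADD #20: R2 = 38 + 2 = 40  → 40 >= 40, exit
Total ADD instructions: 20

20


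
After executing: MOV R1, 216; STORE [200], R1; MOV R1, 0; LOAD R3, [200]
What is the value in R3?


Register and memory trace:
  MOV R1, 216  → R1 = 216
  STORE [200], R1  → mem[200] = 216
  MOV R1, 0  → R1 = 0
  LOAD R3, [200]  → R3 = mem[200] = 216
Final: R3 = 216

216


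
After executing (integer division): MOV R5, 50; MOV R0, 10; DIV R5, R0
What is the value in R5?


Register state trace:
  MOV R5, 50  → R5 = 50
  MOV R0, 10  → R0 = 10
  DIV R5, R0  → R5 = 50 // 10 = 5
Final: R5 = 5

5


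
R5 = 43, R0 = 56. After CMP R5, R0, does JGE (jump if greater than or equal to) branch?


Trace:
  R5 = 43, R0 = 56
  CMP R5, R0  → compares 43 vs 56
  JGE checks: is 43 greater than or equal to 56?
  43 < 56, so condition is false
Branch taken: No

No


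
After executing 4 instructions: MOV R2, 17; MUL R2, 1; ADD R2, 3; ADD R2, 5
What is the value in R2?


Register state trace:
  MOV R2, 17  → R2 = 17
  MUL R2, 1  → R2 = 17 * 1 = 17
  ADD R2, 3  → R2 = 17 + 3 = 20
  ADD R2, 5  → R2 = 20 + 5 = 25
Final: R2 = 25

25


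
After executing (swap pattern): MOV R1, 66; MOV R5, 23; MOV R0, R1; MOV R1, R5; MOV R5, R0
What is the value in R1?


Register state trace (swap pattern):
  MOV R1, 66  → R1 = 66
  MOV R5, 23  → R5 = 23
  MOV R0, R1  → R0 = 66  (save R1)
  MOV R1, R5  → R1 = 23  (R1 gets R5's value)
  MOV R5, R0  → R5 = 66  (R5 gets saved value)
Final: R1 = 23

23


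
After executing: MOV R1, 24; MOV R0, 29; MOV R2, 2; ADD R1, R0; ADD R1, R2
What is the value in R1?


Register state trace:
  MOV R1, 24  → R1 = 24
  MOV R0, 29  → R0 = 29
  MOV R2, 2  → R2 = 2
  ADD R1, R0  → R1 = 24 + 29 = 53
  ADD R1, R2  → R1 = 53 + 2 = 55
Final: R1 = 55

55


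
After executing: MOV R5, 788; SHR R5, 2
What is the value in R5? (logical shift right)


Register state trace:
  MOV R5, 788  → R5 = 788
  SHR R5, 2  → R5 = 788 >> 2 = 788 // 2^2 = 197
Final: R5 = 197

197


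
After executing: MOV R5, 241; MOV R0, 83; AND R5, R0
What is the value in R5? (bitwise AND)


Register state trace:
  MOV R5, 241  → R5 = 241 (0b11110001)
  MOV R0, 83  → R0 = 83 (0b01010011)
  AND R5, R0  → R5 = 241 AND 83 = 81 (0b01010001)
Final: R5 = 81

81


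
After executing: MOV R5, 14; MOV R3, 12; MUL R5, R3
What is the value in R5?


Register state trace:
  MOV R5, 14  → R5 = 14
  MOV R3, 12  → R3 = 12
  MUL R5, R3  → R5 = 14 * 12 = 168
Final: R5 = 168

168


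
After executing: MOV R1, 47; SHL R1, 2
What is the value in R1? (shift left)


Register state trace:
  MOV R1, 47  → R1 = 47
  SHL R1, 2  → R1 = 47 << 2 = 47 * 2^2 = 188
Final: R1 = 188

188


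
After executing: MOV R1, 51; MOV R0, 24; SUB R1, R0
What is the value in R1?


Register state trace:
  MOV R1, 51  → R1 = 51
  MOV R0, 24  → R0 = 24
  SUB R1, R0  → R1 = 51 - 24 = 27
Final: R1 = 27

27


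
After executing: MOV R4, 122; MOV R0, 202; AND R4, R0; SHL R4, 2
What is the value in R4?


Register state trace:
  MOV R4, 122  → R4 = 122 (0b01111010)
  MOV R0, 202  → R0 = 202 (0b11001010)
  AND R4, R0  → R4 = 122 AND 202 = 74 (0b01001010)
  SHL R4, 2  → R4 = 74 << 2 = 296
Final: R4 = 296

296


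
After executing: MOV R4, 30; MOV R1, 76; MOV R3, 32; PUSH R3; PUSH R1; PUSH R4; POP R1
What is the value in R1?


Stack trace (top is rightmost):
  MOV R4, 30  → R4 = 30
  MOV R1, 76  → R1 = 76
  MOV R3, 32  → R3 = 32
  PUSH R3  → stack: [32]
  PUSH R1  → stack: [32, 76]
  PUSH R4  → stack: [32, 76, 30]
  POP R1  → R1 = 30, stack: [32, 76]
Final: R1 = 30

30


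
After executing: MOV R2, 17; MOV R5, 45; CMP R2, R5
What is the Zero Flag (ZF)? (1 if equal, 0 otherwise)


Register state trace:
  MOV R2, 17  → R2 = 17
  MOV R5, 45  → R5 = 45
  CMP R2, R5  → computes 17 - 45 = -28
  Result is nonzero, so values are not equal
ZF = 0

0


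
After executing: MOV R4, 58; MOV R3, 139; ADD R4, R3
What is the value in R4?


Register state trace:
  MOV R4, 58  → R4 = 58
  MOV R3, 139  → R3 = 139
  ADD R4, R3  → R4 = 58 + 139 = 197
Final: R4 = 197

197


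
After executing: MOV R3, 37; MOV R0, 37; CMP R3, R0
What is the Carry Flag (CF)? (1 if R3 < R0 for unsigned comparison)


Register state trace:
  MOV R3, 37  → R3 = 37
  MOV R0, 37  → R0 = 37
  CMP R3, R0  → unsigned 37 - 37: no borrow
  37 >= 37, so CF = 0
CF = 0

0


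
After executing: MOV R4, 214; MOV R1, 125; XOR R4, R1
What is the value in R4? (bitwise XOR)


Register state trace:
  MOV R4, 214  → R4 = 214 (0b11010110)
  MOV R1, 125  → R1 = 125 (0b01111101)
  XOR R4, R1  → R4 = 214 XOR 125 = 171 (0b10101011)
Final: R4 = 171

171


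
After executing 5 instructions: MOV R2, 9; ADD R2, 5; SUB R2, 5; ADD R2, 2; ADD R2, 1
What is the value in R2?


Register state trace:
  MOV R2, 9  → R2 = 9
  ADD R2, 5  → R2 = 9 + 5 = 14
  SUB R2, 5  → R2 = 14 - 5 = 9
  ADD R2, 2  → R2 = 9 + 2 = 11
  ADD R2, 1  → R2 = 11 + 1 = 12
Final: R2 = 12

12


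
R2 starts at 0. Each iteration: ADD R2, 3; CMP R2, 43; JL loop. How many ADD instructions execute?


Loop trace (R2 starts at 0, target 43, step 3):
  ADD #1: R2 = 0 + 3 = 3  → 3 < 43, loop
  ADD #2: R2 = 3 + 3 = 6  → 6 < 43, loop
  ADD #3: R2 = 6 + 3 = 9  → 9 < 43, loop
  ADD #4: R2 = 9 + 3 = 12  → 12 < 43, loop
  ADD #5: R2 = 12 + 3 = 15  → 15 < 43, loop
  ADD #6: R2 = 15 + 3 = 18  → 18 < 43, loop
  ADD #7: R2 = 18 + 3 = 21  → 21 < 43, loop
  ADD #8: R2 = 21 + 3 = 24  → 24 < 43, loop
  ADD #9: R2 = 24 + 3 = 27  → 27 < 43, loop
  ADD #10: R2 = 27 + 3 = 30  → 30 < 43, loop
  ADD #11: R2 = 30 + 3 = 33  → 33 < 43, loop
  ADD #12: R2 = 33 + 3 = 36  → 36 < 43, loop
  ADD #13: R2 = 36 + 3 = 39  → 39 < 43, loop
  ADD #14: R2 = 39 + 3 = 42  → 42 < 43, loop
  ADD #15: R2 = 42 + 3 = 45  → 45 >= 43, exit
Total ADD instructions: 15

15


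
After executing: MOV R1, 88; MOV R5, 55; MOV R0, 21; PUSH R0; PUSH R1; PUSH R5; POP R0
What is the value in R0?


Stack trace (top is rightmost):
  MOV R1, 88  → R1 = 88
  MOV R5, 55  → R5 = 55
  MOV R0, 21  → R0 = 21
  PUSH R0  → stack: [21]
  PUSH R1  → stack: [21, 88]
  PUSH R5  → stack: [21, 88, 55]
  POP R0  → R0 = 55, stack: [21, 88]
Final: R0 = 55

55
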